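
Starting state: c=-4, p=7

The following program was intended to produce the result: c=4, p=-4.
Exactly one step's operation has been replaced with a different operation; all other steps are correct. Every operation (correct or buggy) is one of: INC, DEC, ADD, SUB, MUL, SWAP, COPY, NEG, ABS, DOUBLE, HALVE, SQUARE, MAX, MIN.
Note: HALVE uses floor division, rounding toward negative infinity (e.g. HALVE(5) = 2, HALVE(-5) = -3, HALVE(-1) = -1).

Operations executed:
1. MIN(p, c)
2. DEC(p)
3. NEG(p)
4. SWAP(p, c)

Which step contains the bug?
Step 2

Trace with buggy code:
Initial: c=-4, p=7
After step 1: c=-4, p=-4
After step 2: c=-4, p=-5
After step 3: c=-4, p=5
After step 4: c=5, p=-4
Actual final c=5, p=-4 ≠ expected c=4, p=-4.
Step 2 is the only position where a single-operation replacement can produce the expected result.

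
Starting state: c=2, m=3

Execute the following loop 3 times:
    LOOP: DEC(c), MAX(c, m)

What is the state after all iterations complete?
c=3, m=3

Iteration trace:
Start: c=2, m=3
After iteration 1: c=3, m=3
After iteration 2: c=3, m=3
After iteration 3: c=3, m=3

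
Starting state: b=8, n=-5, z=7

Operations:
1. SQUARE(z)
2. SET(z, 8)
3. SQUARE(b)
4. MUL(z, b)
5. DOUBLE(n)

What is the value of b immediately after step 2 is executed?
b = 8

Tracing b through execution:
Initial: b = 8
After step 1 (SQUARE(z)): b = 8
After step 2 (SET(z, 8)): b = 8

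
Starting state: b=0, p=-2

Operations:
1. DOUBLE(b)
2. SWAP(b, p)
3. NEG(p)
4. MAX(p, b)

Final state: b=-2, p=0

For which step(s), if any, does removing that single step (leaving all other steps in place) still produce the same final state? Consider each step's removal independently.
Step(s) 1, 3, 4

Testing removal of each single step:
Without step 1: final = b=-2, p=0 (same)
Without step 2: final = b=0, p=2 (different)
Without step 3: final = b=-2, p=0 (same)
Without step 4: final = b=-2, p=0 (same)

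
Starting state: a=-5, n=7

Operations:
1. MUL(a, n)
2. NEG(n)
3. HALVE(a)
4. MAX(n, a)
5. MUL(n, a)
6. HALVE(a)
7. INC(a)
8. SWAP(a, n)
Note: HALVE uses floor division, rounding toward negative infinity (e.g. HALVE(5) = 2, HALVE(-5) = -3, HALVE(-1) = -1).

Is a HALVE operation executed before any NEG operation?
No

First HALVE: step 3
First NEG: step 2
Since 3 > 2, NEG comes first.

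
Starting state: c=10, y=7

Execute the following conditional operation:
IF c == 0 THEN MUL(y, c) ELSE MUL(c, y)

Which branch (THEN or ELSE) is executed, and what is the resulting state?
Branch: ELSE, Final state: c=70, y=7

Evaluating condition: c == 0
c = 10
Condition is False, so ELSE branch executes
After MUL(c, y): c=70, y=7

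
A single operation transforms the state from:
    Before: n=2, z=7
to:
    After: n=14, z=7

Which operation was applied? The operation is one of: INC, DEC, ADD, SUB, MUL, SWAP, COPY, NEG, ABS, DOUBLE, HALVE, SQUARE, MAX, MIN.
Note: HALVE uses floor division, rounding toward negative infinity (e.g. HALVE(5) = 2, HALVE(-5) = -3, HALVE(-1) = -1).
MUL(n, z)

Analyzing the change:
Before: n=2, z=7
After: n=14, z=7
Variable n changed from 2 to 14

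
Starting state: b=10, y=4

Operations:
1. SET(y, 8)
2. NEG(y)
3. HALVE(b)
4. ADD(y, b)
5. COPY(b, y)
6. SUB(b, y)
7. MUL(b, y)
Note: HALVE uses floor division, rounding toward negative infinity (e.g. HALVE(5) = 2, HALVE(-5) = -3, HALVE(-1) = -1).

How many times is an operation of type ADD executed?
1

Counting ADD operations:
Step 4: ADD(y, b) ← ADD
Total: 1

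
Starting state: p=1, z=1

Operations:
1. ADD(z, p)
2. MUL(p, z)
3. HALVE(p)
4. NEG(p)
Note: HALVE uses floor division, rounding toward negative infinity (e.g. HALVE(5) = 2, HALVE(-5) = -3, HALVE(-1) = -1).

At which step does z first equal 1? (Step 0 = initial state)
Step 0

Tracing z:
Initial: z = 1 ← first occurrence
After step 1: z = 2
After step 2: z = 2
After step 3: z = 2
After step 4: z = 2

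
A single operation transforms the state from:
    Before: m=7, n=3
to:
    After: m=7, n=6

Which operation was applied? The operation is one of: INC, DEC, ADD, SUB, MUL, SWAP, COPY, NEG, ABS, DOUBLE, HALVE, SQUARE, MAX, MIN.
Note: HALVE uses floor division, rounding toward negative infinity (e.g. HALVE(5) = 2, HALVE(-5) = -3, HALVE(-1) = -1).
DOUBLE(n)

Analyzing the change:
Before: m=7, n=3
After: m=7, n=6
Variable n changed from 3 to 6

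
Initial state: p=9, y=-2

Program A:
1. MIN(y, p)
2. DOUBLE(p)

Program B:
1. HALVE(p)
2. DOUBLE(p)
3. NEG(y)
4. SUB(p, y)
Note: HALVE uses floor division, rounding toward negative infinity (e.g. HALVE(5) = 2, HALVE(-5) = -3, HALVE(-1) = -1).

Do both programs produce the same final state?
No

Program A final state: p=18, y=-2
Program B final state: p=6, y=2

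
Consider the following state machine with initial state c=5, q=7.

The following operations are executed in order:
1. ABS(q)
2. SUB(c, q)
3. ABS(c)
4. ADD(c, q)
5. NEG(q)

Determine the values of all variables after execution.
{c: 9, q: -7}

Step-by-step execution:
Initial: c=5, q=7
After step 1 (ABS(q)): c=5, q=7
After step 2 (SUB(c, q)): c=-2, q=7
After step 3 (ABS(c)): c=2, q=7
After step 4 (ADD(c, q)): c=9, q=7
After step 5 (NEG(q)): c=9, q=-7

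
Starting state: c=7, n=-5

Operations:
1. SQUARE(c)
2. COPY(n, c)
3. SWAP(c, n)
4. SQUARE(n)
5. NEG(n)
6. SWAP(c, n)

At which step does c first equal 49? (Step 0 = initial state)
Step 1

Tracing c:
Initial: c = 7
After step 1: c = 49 ← first occurrence
After step 2: c = 49
After step 3: c = 49
After step 4: c = 49
After step 5: c = 49
After step 6: c = -2401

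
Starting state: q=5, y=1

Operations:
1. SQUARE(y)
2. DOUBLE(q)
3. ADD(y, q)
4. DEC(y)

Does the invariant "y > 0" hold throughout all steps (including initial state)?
Yes

The invariant holds at every step.

State at each step:
Initial: q=5, y=1
After step 1: q=5, y=1
After step 2: q=10, y=1
After step 3: q=10, y=11
After step 4: q=10, y=10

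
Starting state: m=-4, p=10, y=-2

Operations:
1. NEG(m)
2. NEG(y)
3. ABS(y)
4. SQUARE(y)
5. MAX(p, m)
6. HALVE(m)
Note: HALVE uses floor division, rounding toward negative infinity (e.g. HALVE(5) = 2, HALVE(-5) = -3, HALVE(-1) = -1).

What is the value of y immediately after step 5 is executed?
y = 4

Tracing y through execution:
Initial: y = -2
After step 1 (NEG(m)): y = -2
After step 2 (NEG(y)): y = 2
After step 3 (ABS(y)): y = 2
After step 4 (SQUARE(y)): y = 4
After step 5 (MAX(p, m)): y = 4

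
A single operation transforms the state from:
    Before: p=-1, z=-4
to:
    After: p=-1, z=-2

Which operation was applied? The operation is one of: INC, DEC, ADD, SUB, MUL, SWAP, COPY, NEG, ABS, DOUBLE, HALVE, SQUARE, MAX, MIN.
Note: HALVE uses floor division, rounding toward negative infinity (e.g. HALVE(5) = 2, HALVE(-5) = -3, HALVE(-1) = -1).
HALVE(z)

Analyzing the change:
Before: p=-1, z=-4
After: p=-1, z=-2
Variable z changed from -4 to -2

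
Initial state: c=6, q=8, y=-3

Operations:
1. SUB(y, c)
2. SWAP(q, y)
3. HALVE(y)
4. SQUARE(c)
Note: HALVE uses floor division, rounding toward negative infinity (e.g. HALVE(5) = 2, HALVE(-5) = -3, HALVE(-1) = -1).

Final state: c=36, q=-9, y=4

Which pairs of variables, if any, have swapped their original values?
None

Comparing initial and final values:
c: 6 → 36
y: -3 → 4
q: 8 → -9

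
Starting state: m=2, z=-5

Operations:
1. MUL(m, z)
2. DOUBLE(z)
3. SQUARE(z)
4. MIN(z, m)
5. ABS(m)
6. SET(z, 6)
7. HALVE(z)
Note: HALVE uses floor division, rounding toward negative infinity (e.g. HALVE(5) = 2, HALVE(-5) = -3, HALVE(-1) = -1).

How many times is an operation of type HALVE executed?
1

Counting HALVE operations:
Step 7: HALVE(z) ← HALVE
Total: 1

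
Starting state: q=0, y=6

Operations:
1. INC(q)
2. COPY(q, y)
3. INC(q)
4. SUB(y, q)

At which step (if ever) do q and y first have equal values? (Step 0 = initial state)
Step 2

q and y first become equal after step 2.

Comparing values at each step:
Initial: q=0, y=6
After step 1: q=1, y=6
After step 2: q=6, y=6 ← equal!
After step 3: q=7, y=6
After step 4: q=7, y=-1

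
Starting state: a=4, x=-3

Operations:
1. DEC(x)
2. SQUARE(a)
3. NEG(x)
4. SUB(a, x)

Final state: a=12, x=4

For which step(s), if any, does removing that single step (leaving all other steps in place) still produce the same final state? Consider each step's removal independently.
None - removing any single step changes the final result

Testing removal of each single step:
Without step 1: final = a=13, x=3 (different)
Without step 2: final = a=0, x=4 (different)
Without step 3: final = a=20, x=-4 (different)
Without step 4: final = a=16, x=4 (different)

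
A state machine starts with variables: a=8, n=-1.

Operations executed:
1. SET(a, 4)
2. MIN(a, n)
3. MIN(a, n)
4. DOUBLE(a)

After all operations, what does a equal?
a = -2

Tracing execution:
Step 1: SET(a, 4) → a = 4
Step 2: MIN(a, n) → a = -1
Step 3: MIN(a, n) → a = -1
Step 4: DOUBLE(a) → a = -2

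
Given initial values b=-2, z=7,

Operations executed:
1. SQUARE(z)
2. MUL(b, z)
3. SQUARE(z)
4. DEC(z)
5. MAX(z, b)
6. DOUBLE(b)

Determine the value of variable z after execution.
z = 2400

Tracing execution:
Step 1: SQUARE(z) → z = 49
Step 2: MUL(b, z) → z = 49
Step 3: SQUARE(z) → z = 2401
Step 4: DEC(z) → z = 2400
Step 5: MAX(z, b) → z = 2400
Step 6: DOUBLE(b) → z = 2400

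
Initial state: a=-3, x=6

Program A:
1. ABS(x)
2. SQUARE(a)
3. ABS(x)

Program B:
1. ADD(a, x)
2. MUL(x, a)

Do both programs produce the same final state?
No

Program A final state: a=9, x=6
Program B final state: a=3, x=18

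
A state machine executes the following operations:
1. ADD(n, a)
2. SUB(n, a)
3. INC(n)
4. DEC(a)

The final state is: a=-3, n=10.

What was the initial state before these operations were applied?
a=-2, n=9

Working backwards:
Final state: a=-3, n=10
Before step 4 (DEC(a)): a=-2, n=10
Before step 3 (INC(n)): a=-2, n=9
Before step 2 (SUB(n, a)): a=-2, n=7
Before step 1 (ADD(n, a)): a=-2, n=9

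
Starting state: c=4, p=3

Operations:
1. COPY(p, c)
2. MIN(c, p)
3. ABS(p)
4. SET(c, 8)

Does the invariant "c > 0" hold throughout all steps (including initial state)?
Yes

The invariant holds at every step.

State at each step:
Initial: c=4, p=3
After step 1: c=4, p=4
After step 2: c=4, p=4
After step 3: c=4, p=4
After step 4: c=8, p=4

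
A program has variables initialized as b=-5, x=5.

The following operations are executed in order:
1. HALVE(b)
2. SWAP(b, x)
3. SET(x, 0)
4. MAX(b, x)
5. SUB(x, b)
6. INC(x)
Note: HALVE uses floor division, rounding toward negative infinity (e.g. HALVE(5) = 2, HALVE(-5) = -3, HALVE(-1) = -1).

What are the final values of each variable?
{b: 5, x: -4}

Step-by-step execution:
Initial: b=-5, x=5
After step 1 (HALVE(b)): b=-3, x=5
After step 2 (SWAP(b, x)): b=5, x=-3
After step 3 (SET(x, 0)): b=5, x=0
After step 4 (MAX(b, x)): b=5, x=0
After step 5 (SUB(x, b)): b=5, x=-5
After step 6 (INC(x)): b=5, x=-4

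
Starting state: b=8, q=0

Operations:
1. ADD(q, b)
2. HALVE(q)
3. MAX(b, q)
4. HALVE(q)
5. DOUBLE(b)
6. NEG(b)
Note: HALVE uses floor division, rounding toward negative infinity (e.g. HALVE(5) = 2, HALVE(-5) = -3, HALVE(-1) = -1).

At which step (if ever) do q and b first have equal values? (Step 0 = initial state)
Step 1

q and b first become equal after step 1.

Comparing values at each step:
Initial: q=0, b=8
After step 1: q=8, b=8 ← equal!
After step 2: q=4, b=8
After step 3: q=4, b=8
After step 4: q=2, b=8
After step 5: q=2, b=16
After step 6: q=2, b=-16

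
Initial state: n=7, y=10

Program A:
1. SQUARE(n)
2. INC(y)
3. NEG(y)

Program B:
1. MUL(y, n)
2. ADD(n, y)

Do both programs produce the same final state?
No

Program A final state: n=49, y=-11
Program B final state: n=77, y=70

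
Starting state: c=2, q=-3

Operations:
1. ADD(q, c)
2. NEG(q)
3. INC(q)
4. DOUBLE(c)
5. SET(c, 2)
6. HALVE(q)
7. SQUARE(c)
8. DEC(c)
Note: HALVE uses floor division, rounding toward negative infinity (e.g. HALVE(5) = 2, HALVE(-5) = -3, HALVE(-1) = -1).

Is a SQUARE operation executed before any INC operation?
No

First SQUARE: step 7
First INC: step 3
Since 7 > 3, INC comes first.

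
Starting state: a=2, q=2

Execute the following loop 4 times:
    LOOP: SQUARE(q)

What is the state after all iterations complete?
a=2, q=65536

Iteration trace:
Start: a=2, q=2
After iteration 1: a=2, q=4
After iteration 2: a=2, q=16
After iteration 3: a=2, q=256
After iteration 4: a=2, q=65536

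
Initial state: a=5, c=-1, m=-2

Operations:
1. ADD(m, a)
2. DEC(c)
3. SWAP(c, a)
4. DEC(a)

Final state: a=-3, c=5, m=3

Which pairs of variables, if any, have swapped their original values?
None

Comparing initial and final values:
a: 5 → -3
c: -1 → 5
m: -2 → 3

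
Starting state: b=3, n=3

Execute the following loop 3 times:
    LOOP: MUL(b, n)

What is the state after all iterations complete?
b=81, n=3

Iteration trace:
Start: b=3, n=3
After iteration 1: b=9, n=3
After iteration 2: b=27, n=3
After iteration 3: b=81, n=3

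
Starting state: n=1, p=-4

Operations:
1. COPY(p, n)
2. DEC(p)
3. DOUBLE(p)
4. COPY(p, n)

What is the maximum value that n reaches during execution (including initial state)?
1

Values of n at each step:
Initial: n = 1 ← maximum
After step 1: n = 1
After step 2: n = 1
After step 3: n = 1
After step 4: n = 1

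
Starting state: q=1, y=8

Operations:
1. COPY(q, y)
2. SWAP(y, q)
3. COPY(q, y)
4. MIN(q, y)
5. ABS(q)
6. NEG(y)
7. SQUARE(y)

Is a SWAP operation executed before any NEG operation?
Yes

First SWAP: step 2
First NEG: step 6
Since 2 < 6, SWAP comes first.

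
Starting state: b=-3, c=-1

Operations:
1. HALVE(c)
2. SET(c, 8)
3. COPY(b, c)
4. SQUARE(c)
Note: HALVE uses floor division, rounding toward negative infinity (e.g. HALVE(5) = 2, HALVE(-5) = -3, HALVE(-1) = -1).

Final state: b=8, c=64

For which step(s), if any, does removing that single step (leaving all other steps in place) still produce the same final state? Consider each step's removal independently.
Step(s) 1

Testing removal of each single step:
Without step 1: final = b=8, c=64 (same)
Without step 2: final = b=-1, c=1 (different)
Without step 3: final = b=-3, c=64 (different)
Without step 4: final = b=8, c=8 (different)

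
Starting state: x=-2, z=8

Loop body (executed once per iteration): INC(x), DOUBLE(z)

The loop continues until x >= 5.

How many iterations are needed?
7

Tracing iterations:
Initial: x=-2, z=8
After iteration 1: x=-1, z=16
After iteration 2: x=0, z=32
After iteration 3: x=1, z=64
After iteration 4: x=2, z=128
After iteration 5: x=3, z=256
After iteration 6: x=4, z=512
After iteration 7: x=5, z=1024
x >= 5 now holds, so the loop exits after 7 iterations.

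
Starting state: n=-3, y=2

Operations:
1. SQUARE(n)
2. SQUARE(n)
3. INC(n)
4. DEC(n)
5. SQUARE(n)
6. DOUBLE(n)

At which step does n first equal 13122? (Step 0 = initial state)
Step 6

Tracing n:
Initial: n = -3
After step 1: n = 9
After step 2: n = 81
After step 3: n = 82
After step 4: n = 81
After step 5: n = 6561
After step 6: n = 13122 ← first occurrence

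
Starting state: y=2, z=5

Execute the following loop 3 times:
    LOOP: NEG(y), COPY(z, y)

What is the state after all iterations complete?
y=-2, z=-2

Iteration trace:
Start: y=2, z=5
After iteration 1: y=-2, z=-2
After iteration 2: y=2, z=2
After iteration 3: y=-2, z=-2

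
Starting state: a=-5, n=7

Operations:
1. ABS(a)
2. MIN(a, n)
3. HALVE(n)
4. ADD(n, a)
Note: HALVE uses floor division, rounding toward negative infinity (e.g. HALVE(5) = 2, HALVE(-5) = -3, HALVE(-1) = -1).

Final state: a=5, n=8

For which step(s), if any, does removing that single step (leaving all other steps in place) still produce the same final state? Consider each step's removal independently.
Step(s) 2

Testing removal of each single step:
Without step 1: final = a=-5, n=-2 (different)
Without step 2: final = a=5, n=8 (same)
Without step 3: final = a=5, n=12 (different)
Without step 4: final = a=5, n=3 (different)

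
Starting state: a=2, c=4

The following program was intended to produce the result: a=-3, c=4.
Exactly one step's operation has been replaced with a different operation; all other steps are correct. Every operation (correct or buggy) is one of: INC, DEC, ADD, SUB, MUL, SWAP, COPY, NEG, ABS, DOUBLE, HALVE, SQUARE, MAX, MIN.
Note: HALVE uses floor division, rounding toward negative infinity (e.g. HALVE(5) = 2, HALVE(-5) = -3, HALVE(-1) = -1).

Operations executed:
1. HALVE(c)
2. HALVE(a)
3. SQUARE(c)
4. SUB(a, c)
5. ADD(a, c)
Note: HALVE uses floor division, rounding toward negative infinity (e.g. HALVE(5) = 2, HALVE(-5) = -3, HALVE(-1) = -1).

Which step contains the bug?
Step 5

Trace with buggy code:
Initial: a=2, c=4
After step 1: a=2, c=2
After step 2: a=1, c=2
After step 3: a=1, c=4
After step 4: a=-3, c=4
After step 5: a=1, c=4
Actual final a=1, c=4 ≠ expected a=-3, c=4.
Step 5 is the only position where a single-operation replacement can produce the expected result.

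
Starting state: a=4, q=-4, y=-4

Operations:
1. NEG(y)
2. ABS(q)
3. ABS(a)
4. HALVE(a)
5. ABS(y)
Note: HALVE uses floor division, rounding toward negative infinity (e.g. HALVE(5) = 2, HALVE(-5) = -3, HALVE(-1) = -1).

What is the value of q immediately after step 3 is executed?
q = 4

Tracing q through execution:
Initial: q = -4
After step 1 (NEG(y)): q = -4
After step 2 (ABS(q)): q = 4
After step 3 (ABS(a)): q = 4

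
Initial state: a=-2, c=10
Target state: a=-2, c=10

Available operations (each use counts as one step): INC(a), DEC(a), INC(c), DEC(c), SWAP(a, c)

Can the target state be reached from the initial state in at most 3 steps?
Yes

Path (0 steps): 0 steps (already at target)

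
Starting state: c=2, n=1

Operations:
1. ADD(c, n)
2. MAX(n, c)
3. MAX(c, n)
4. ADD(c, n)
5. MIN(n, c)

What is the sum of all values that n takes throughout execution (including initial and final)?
14

Values of n at each step:
Initial: n = 1
After step 1: n = 1
After step 2: n = 3
After step 3: n = 3
After step 4: n = 3
After step 5: n = 3
Sum = 1 + 1 + 3 + 3 + 3 + 3 = 14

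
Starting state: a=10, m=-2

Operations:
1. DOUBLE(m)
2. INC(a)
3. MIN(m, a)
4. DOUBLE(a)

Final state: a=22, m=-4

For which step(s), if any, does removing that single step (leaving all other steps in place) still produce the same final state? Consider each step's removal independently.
Step(s) 3

Testing removal of each single step:
Without step 1: final = a=22, m=-2 (different)
Without step 2: final = a=20, m=-4 (different)
Without step 3: final = a=22, m=-4 (same)
Without step 4: final = a=11, m=-4 (different)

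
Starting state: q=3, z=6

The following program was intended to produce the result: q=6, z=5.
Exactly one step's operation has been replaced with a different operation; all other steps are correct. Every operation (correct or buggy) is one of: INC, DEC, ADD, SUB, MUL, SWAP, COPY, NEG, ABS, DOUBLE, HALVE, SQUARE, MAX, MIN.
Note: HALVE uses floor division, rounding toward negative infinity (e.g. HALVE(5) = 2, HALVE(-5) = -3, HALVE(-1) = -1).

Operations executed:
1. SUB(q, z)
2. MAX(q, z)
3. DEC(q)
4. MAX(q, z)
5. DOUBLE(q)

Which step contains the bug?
Step 5

Trace with buggy code:
Initial: q=3, z=6
After step 1: q=-3, z=6
After step 2: q=6, z=6
After step 3: q=5, z=6
After step 4: q=6, z=6
After step 5: q=12, z=6
Actual final q=12, z=6 ≠ expected q=6, z=5.
Step 5 is the only position where a single-operation replacement can produce the expected result.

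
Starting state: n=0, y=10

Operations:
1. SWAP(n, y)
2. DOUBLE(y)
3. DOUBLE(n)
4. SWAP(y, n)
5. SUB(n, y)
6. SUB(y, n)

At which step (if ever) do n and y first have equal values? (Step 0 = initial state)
Never

n and y never become equal during execution.

Comparing values at each step:
Initial: n=0, y=10
After step 1: n=10, y=0
After step 2: n=10, y=0
After step 3: n=20, y=0
After step 4: n=0, y=20
After step 5: n=-20, y=20
After step 6: n=-20, y=40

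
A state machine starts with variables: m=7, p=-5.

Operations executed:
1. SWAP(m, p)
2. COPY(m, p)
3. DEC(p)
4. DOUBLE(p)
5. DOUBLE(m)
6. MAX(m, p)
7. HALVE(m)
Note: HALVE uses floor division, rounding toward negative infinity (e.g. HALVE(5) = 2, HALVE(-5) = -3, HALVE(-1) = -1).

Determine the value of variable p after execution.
p = 12

Tracing execution:
Step 1: SWAP(m, p) → p = 7
Step 2: COPY(m, p) → p = 7
Step 3: DEC(p) → p = 6
Step 4: DOUBLE(p) → p = 12
Step 5: DOUBLE(m) → p = 12
Step 6: MAX(m, p) → p = 12
Step 7: HALVE(m) → p = 12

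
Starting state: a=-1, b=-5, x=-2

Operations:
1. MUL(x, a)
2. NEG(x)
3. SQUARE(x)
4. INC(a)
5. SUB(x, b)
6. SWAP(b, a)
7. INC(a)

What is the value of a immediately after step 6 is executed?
a = -5

Tracing a through execution:
Initial: a = -1
After step 1 (MUL(x, a)): a = -1
After step 2 (NEG(x)): a = -1
After step 3 (SQUARE(x)): a = -1
After step 4 (INC(a)): a = 0
After step 5 (SUB(x, b)): a = 0
After step 6 (SWAP(b, a)): a = -5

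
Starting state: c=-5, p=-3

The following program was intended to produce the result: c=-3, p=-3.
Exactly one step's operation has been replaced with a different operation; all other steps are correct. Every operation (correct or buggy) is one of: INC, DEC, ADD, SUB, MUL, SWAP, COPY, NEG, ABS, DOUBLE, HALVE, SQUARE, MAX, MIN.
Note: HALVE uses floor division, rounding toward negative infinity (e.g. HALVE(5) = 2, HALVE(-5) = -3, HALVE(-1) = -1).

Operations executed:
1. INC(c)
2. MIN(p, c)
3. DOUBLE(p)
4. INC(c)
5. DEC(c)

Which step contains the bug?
Step 5

Trace with buggy code:
Initial: c=-5, p=-3
After step 1: c=-4, p=-3
After step 2: c=-4, p=-4
After step 3: c=-4, p=-8
After step 4: c=-3, p=-8
After step 5: c=-4, p=-8
Actual final c=-4, p=-8 ≠ expected c=-3, p=-3.
Step 5 is the only position where a single-operation replacement can produce the expected result.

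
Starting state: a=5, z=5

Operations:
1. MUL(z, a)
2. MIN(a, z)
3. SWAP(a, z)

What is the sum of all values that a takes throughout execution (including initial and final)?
40

Values of a at each step:
Initial: a = 5
After step 1: a = 5
After step 2: a = 5
After step 3: a = 25
Sum = 5 + 5 + 5 + 25 = 40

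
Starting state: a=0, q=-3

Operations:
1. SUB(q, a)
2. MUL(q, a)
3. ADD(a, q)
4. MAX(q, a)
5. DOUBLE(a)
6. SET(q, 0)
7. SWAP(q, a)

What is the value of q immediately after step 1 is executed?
q = -3

Tracing q through execution:
Initial: q = -3
After step 1 (SUB(q, a)): q = -3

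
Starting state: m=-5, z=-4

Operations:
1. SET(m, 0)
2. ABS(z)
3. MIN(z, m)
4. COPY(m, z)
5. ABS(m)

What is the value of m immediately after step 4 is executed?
m = 0

Tracing m through execution:
Initial: m = -5
After step 1 (SET(m, 0)): m = 0
After step 2 (ABS(z)): m = 0
After step 3 (MIN(z, m)): m = 0
After step 4 (COPY(m, z)): m = 0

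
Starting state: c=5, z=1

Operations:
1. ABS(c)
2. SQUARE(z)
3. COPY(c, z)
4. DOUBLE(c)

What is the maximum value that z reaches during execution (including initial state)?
1

Values of z at each step:
Initial: z = 1 ← maximum
After step 1: z = 1
After step 2: z = 1
After step 3: z = 1
After step 4: z = 1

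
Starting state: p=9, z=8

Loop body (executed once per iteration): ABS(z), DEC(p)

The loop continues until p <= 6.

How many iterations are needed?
3

Tracing iterations:
Initial: p=9, z=8
After iteration 1: p=8, z=8
After iteration 2: p=7, z=8
After iteration 3: p=6, z=8
p <= 6 now holds, so the loop exits after 3 iterations.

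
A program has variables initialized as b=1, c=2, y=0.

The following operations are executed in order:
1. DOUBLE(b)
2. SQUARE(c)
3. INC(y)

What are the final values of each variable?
{b: 2, c: 4, y: 1}

Step-by-step execution:
Initial: b=1, c=2, y=0
After step 1 (DOUBLE(b)): b=2, c=2, y=0
After step 2 (SQUARE(c)): b=2, c=4, y=0
After step 3 (INC(y)): b=2, c=4, y=1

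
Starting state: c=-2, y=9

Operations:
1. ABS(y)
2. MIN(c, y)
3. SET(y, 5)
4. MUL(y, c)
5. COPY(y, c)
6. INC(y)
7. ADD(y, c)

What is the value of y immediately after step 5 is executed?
y = -2

Tracing y through execution:
Initial: y = 9
After step 1 (ABS(y)): y = 9
After step 2 (MIN(c, y)): y = 9
After step 3 (SET(y, 5)): y = 5
After step 4 (MUL(y, c)): y = -10
After step 5 (COPY(y, c)): y = -2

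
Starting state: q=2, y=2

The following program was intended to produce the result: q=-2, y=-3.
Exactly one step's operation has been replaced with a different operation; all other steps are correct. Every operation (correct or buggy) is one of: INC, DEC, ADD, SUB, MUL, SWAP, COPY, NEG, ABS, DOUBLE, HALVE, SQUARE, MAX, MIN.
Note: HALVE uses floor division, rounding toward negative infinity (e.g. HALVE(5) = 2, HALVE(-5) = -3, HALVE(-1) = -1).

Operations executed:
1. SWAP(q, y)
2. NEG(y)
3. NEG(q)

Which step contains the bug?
Step 1

Trace with buggy code:
Initial: q=2, y=2
After step 1: q=2, y=2
After step 2: q=2, y=-2
After step 3: q=-2, y=-2
Actual final q=-2, y=-2 ≠ expected q=-2, y=-3.
Step 1 is the only position where a single-operation replacement can produce the expected result.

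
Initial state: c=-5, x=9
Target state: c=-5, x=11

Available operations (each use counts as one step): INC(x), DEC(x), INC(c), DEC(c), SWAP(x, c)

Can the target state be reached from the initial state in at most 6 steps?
Yes

Path (2 steps): INC(x) → INC(x)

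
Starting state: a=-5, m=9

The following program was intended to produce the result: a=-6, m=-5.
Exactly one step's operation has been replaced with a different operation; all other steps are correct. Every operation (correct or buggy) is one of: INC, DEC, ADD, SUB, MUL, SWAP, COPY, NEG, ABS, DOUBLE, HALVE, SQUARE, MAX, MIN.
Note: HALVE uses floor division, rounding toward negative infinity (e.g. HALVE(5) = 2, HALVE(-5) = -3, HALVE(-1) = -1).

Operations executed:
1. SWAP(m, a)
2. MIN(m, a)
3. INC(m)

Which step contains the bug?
Step 1

Trace with buggy code:
Initial: a=-5, m=9
After step 1: a=9, m=-5
After step 2: a=9, m=-5
After step 3: a=9, m=-4
Actual final a=9, m=-4 ≠ expected a=-6, m=-5.
Step 1 is the only position where a single-operation replacement can produce the expected result.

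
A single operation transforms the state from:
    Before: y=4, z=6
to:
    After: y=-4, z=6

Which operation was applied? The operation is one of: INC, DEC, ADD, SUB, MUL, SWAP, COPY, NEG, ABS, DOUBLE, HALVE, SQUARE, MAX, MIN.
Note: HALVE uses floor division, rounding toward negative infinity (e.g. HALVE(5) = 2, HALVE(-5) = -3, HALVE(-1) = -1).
NEG(y)

Analyzing the change:
Before: y=4, z=6
After: y=-4, z=6
Variable y changed from 4 to -4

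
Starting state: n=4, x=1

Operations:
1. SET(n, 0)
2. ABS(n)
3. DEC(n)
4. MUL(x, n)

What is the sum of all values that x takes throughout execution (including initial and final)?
3

Values of x at each step:
Initial: x = 1
After step 1: x = 1
After step 2: x = 1
After step 3: x = 1
After step 4: x = -1
Sum = 1 + 1 + 1 + 1 + -1 = 3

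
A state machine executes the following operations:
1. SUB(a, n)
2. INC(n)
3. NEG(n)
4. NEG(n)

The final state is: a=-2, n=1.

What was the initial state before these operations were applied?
a=-2, n=0

Working backwards:
Final state: a=-2, n=1
Before step 4 (NEG(n)): a=-2, n=-1
Before step 3 (NEG(n)): a=-2, n=1
Before step 2 (INC(n)): a=-2, n=0
Before step 1 (SUB(a, n)): a=-2, n=0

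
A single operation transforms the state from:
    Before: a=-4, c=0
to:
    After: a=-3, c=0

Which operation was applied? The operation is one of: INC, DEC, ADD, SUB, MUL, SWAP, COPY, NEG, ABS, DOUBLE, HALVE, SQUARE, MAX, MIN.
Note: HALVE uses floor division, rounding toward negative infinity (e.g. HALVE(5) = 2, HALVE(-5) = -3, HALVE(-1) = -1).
INC(a)

Analyzing the change:
Before: a=-4, c=0
After: a=-3, c=0
Variable a changed from -4 to -3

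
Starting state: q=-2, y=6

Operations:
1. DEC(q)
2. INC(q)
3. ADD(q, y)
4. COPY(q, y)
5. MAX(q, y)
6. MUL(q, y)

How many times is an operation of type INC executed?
1

Counting INC operations:
Step 2: INC(q) ← INC
Total: 1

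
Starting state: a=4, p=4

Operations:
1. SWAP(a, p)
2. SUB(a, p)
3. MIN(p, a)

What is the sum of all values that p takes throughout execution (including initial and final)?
12

Values of p at each step:
Initial: p = 4
After step 1: p = 4
After step 2: p = 4
After step 3: p = 0
Sum = 4 + 4 + 4 + 0 = 12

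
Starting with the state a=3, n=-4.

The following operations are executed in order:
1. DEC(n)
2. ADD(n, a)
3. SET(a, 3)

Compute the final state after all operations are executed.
{a: 3, n: -2}

Step-by-step execution:
Initial: a=3, n=-4
After step 1 (DEC(n)): a=3, n=-5
After step 2 (ADD(n, a)): a=3, n=-2
After step 3 (SET(a, 3)): a=3, n=-2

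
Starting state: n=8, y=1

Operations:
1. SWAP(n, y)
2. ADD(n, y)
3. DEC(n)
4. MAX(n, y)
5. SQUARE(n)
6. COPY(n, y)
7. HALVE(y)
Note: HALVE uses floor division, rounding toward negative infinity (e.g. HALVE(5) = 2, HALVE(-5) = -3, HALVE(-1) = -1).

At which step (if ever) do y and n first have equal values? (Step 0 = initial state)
Step 3

y and n first become equal after step 3.

Comparing values at each step:
Initial: y=1, n=8
After step 1: y=8, n=1
After step 2: y=8, n=9
After step 3: y=8, n=8 ← equal!
After step 4: y=8, n=8 ← equal!
After step 5: y=8, n=64
After step 6: y=8, n=8 ← equal!
After step 7: y=4, n=8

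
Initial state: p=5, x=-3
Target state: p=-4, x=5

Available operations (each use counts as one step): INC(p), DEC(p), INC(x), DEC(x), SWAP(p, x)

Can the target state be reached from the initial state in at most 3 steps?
Yes

Path (2 steps): DEC(x) → SWAP(p, x)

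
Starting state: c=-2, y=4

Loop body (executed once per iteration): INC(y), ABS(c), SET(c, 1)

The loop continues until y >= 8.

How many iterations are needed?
4

Tracing iterations:
Initial: c=-2, y=4
After iteration 1: c=1, y=5
After iteration 2: c=1, y=6
After iteration 3: c=1, y=7
After iteration 4: c=1, y=8
y >= 8 now holds, so the loop exits after 4 iterations.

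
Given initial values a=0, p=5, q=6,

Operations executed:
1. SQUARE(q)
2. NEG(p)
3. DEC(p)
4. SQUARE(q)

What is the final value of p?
p = -6

Tracing execution:
Step 1: SQUARE(q) → p = 5
Step 2: NEG(p) → p = -5
Step 3: DEC(p) → p = -6
Step 4: SQUARE(q) → p = -6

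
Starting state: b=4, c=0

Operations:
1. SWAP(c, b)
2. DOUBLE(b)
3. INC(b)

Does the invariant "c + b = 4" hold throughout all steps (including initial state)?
No, violated after step 3

The invariant is violated after step 3.

State at each step:
Initial: b=4, c=0
After step 1: b=0, c=4
After step 2: b=0, c=4
After step 3: b=1, c=4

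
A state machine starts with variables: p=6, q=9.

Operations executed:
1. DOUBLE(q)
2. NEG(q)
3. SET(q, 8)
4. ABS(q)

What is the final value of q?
q = 8

Tracing execution:
Step 1: DOUBLE(q) → q = 18
Step 2: NEG(q) → q = -18
Step 3: SET(q, 8) → q = 8
Step 4: ABS(q) → q = 8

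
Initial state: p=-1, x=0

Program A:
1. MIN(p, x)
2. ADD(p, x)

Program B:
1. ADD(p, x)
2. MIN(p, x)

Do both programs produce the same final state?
Yes

Program A final state: p=-1, x=0
Program B final state: p=-1, x=0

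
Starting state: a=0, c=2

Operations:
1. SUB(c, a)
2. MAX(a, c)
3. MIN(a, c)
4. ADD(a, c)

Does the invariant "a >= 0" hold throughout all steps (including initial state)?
Yes

The invariant holds at every step.

State at each step:
Initial: a=0, c=2
After step 1: a=0, c=2
After step 2: a=2, c=2
After step 3: a=2, c=2
After step 4: a=4, c=2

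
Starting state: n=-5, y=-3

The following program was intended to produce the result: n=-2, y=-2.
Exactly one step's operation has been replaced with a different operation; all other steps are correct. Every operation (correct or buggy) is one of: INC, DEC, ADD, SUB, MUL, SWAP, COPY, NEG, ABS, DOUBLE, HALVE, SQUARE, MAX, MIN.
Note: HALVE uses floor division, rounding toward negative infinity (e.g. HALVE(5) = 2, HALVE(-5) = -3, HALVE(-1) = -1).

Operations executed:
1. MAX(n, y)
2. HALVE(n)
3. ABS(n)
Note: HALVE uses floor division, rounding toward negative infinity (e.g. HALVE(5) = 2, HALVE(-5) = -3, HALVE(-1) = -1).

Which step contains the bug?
Step 3

Trace with buggy code:
Initial: n=-5, y=-3
After step 1: n=-3, y=-3
After step 2: n=-2, y=-3
After step 3: n=2, y=-3
Actual final n=2, y=-3 ≠ expected n=-2, y=-2.
Step 3 is the only position where a single-operation replacement can produce the expected result.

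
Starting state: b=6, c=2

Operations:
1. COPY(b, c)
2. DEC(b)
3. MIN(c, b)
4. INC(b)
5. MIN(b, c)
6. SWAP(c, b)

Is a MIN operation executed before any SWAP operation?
Yes

First MIN: step 3
First SWAP: step 6
Since 3 < 6, MIN comes first.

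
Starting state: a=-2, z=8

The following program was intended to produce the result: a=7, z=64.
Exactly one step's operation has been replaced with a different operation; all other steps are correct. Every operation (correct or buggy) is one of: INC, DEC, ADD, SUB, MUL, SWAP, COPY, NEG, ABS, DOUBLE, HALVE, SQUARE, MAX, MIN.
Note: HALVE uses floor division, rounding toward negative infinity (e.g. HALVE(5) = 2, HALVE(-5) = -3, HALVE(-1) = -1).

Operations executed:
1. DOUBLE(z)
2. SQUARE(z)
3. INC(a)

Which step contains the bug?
Step 1

Trace with buggy code:
Initial: a=-2, z=8
After step 1: a=-2, z=16
After step 2: a=-2, z=256
After step 3: a=-1, z=256
Actual final a=-1, z=256 ≠ expected a=7, z=64.
Step 1 is the only position where a single-operation replacement can produce the expected result.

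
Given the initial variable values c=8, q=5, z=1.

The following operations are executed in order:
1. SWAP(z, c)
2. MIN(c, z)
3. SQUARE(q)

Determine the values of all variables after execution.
{c: 1, q: 25, z: 8}

Step-by-step execution:
Initial: c=8, q=5, z=1
After step 1 (SWAP(z, c)): c=1, q=5, z=8
After step 2 (MIN(c, z)): c=1, q=5, z=8
After step 3 (SQUARE(q)): c=1, q=25, z=8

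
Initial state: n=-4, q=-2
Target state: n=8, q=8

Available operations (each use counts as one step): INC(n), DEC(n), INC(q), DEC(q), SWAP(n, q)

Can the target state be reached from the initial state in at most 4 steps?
No

The target state cannot be reached within 4 steps.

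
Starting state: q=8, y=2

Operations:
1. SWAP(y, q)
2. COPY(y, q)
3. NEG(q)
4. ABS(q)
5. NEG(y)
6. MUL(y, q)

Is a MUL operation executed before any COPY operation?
No

First MUL: step 6
First COPY: step 2
Since 6 > 2, COPY comes first.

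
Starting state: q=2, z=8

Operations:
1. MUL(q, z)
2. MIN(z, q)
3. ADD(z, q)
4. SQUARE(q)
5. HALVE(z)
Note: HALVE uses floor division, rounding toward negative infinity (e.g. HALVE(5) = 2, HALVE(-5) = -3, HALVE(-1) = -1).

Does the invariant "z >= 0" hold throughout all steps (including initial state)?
Yes

The invariant holds at every step.

State at each step:
Initial: q=2, z=8
After step 1: q=16, z=8
After step 2: q=16, z=8
After step 3: q=16, z=24
After step 4: q=256, z=24
After step 5: q=256, z=12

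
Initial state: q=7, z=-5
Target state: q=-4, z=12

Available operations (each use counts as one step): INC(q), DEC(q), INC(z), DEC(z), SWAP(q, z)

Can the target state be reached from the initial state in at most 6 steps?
No

The target state cannot be reached within 6 steps.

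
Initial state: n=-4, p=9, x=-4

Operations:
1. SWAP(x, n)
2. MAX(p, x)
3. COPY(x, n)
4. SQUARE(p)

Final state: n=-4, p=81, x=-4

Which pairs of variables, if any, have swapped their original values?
None

Comparing initial and final values:
x: -4 → -4
n: -4 → -4
p: 9 → 81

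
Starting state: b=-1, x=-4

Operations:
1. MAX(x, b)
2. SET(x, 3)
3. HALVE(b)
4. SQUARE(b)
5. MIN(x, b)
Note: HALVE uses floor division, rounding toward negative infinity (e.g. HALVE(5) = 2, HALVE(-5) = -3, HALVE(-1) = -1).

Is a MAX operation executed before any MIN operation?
Yes

First MAX: step 1
First MIN: step 5
Since 1 < 5, MAX comes first.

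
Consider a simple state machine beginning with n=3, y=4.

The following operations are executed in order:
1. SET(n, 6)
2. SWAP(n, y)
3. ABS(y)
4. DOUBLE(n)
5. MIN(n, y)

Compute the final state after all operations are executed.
{n: 6, y: 6}

Step-by-step execution:
Initial: n=3, y=4
After step 1 (SET(n, 6)): n=6, y=4
After step 2 (SWAP(n, y)): n=4, y=6
After step 3 (ABS(y)): n=4, y=6
After step 4 (DOUBLE(n)): n=8, y=6
After step 5 (MIN(n, y)): n=6, y=6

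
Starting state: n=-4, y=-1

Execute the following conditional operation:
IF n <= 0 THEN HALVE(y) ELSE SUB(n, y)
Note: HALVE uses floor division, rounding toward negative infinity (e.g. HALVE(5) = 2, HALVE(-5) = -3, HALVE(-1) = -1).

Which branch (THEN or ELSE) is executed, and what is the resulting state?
Branch: THEN, Final state: n=-4, y=-1

Evaluating condition: n <= 0
n = -4
Condition is True, so THEN branch executes
After HALVE(y): n=-4, y=-1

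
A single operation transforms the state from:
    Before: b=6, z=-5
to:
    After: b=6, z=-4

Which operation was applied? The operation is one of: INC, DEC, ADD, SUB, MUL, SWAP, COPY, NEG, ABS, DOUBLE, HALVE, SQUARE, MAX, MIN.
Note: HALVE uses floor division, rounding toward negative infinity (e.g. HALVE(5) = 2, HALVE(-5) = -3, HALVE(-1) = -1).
INC(z)

Analyzing the change:
Before: b=6, z=-5
After: b=6, z=-4
Variable z changed from -5 to -4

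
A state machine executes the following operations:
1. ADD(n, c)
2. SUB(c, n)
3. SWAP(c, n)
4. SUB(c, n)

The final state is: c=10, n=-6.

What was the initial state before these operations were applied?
c=-2, n=6

Working backwards:
Final state: c=10, n=-6
Before step 4 (SUB(c, n)): c=4, n=-6
Before step 3 (SWAP(c, n)): c=-6, n=4
Before step 2 (SUB(c, n)): c=-2, n=4
Before step 1 (ADD(n, c)): c=-2, n=6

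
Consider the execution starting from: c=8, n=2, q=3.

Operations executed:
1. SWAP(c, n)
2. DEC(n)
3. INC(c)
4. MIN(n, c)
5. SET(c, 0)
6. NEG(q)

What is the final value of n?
n = 3

Tracing execution:
Step 1: SWAP(c, n) → n = 8
Step 2: DEC(n) → n = 7
Step 3: INC(c) → n = 7
Step 4: MIN(n, c) → n = 3
Step 5: SET(c, 0) → n = 3
Step 6: NEG(q) → n = 3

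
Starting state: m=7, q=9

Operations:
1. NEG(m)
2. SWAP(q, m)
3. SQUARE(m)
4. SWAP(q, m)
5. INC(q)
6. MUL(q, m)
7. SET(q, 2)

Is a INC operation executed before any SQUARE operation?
No

First INC: step 5
First SQUARE: step 3
Since 5 > 3, SQUARE comes first.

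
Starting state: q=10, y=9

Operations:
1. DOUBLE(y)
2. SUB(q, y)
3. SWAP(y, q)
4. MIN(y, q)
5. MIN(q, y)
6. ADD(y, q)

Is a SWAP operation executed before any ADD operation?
Yes

First SWAP: step 3
First ADD: step 6
Since 3 < 6, SWAP comes first.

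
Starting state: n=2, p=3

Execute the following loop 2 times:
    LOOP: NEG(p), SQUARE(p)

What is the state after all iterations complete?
n=2, p=81

Iteration trace:
Start: n=2, p=3
After iteration 1: n=2, p=9
After iteration 2: n=2, p=81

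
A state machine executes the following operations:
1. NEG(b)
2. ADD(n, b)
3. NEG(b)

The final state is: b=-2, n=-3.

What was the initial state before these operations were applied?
b=-2, n=-5

Working backwards:
Final state: b=-2, n=-3
Before step 3 (NEG(b)): b=2, n=-3
Before step 2 (ADD(n, b)): b=2, n=-5
Before step 1 (NEG(b)): b=-2, n=-5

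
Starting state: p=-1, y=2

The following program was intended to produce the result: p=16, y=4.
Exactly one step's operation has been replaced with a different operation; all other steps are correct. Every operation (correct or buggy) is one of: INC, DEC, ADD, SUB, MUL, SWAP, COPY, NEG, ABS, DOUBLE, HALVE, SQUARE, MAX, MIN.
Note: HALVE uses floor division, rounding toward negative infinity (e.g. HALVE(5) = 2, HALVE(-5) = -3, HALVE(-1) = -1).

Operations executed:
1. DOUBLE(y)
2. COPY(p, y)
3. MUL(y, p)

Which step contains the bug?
Step 3

Trace with buggy code:
Initial: p=-1, y=2
After step 1: p=-1, y=4
After step 2: p=4, y=4
After step 3: p=4, y=16
Actual final p=4, y=16 ≠ expected p=16, y=4.
Step 3 is the only position where a single-operation replacement can produce the expected result.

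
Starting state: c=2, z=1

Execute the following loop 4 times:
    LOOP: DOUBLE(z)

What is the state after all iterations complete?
c=2, z=16

Iteration trace:
Start: c=2, z=1
After iteration 1: c=2, z=2
After iteration 2: c=2, z=4
After iteration 3: c=2, z=8
After iteration 4: c=2, z=16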